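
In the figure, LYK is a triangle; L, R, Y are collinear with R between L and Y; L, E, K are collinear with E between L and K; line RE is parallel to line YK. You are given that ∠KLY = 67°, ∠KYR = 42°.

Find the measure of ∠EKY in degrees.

∠EKY = 71°

1. ∠KYL = 42°  [R on ray YL]
2. ∠LKY = 71°  [△LYK]
3. ∠EKY = 71°  [E on ray KL]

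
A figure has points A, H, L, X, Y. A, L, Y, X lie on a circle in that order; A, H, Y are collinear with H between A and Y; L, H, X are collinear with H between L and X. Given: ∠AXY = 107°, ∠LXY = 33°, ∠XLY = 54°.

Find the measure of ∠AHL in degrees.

1. ∠ALY = 73°  [cyclic ALYX, opposite ∠L+∠X]
2. ∠LAY = 33°  [same arc LY]
3. ∠AYL = 74°  [△ALY]
4. ∠LHY = 52°  [△LHY]
5. ∠AHL = 128°  [linear pair at H on AY]

∠AHL = 128°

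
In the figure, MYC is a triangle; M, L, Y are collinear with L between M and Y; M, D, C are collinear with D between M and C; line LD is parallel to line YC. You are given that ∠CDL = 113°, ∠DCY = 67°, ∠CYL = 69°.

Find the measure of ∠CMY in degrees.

1. ∠MCY = 67°  [D on ray CM]
2. ∠CYM = 69°  [L on ray YM]
3. ∠CMY = 44°  [△MYC]

∠CMY = 44°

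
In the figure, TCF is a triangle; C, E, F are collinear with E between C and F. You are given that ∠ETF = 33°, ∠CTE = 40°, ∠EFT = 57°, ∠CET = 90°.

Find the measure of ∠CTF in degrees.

1. ∠ECT = 50°  [△TCE]
2. ∠CFT = 57°  [E on ray FC]
3. ∠FCT = 50°  [E on ray CF]
4. ∠CTF = 73°  [△TCF]

∠CTF = 73°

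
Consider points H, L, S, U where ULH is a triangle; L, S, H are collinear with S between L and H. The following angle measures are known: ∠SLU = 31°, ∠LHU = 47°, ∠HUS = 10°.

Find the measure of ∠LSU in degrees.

∠LSU = 57°

1. ∠SHU = 47°  [S on ray HL]
2. ∠HSU = 123°  [△USH]
3. ∠LSU = 57°  [linear pair at S on LH]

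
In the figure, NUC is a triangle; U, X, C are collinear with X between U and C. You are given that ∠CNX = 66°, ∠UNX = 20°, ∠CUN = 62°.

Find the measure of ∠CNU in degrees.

∠CNU = 86°

1. ∠NUX = 62°  [X on ray UC]
2. ∠NXU = 98°  [△NUX]
3. ∠CXN = 82°  [linear pair at X on UC]
4. ∠NCX = 32°  [△NXC]
5. ∠NCU = 32°  [X on ray CU]
6. ∠CNU = 86°  [△NUC]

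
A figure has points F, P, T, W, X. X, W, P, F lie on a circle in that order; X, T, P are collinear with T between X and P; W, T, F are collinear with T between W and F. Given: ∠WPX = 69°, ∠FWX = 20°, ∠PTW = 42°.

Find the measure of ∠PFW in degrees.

1. ∠WFX = 69°  [same arc XW]
2. ∠FWP = 69°  [△WTP]
3. ∠FXW = 91°  [△XWF]
4. ∠FPW = 89°  [cyclic XWPF, opposite ∠X+∠P]
5. ∠PFW = 22°  [△WPF]

∠PFW = 22°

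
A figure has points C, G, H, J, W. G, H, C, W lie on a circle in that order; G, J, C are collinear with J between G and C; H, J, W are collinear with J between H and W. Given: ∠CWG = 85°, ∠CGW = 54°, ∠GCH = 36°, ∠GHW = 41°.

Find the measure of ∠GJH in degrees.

1. ∠CHG = 95°  [cyclic GHCW, opposite ∠H+∠W]
2. ∠CGH = 49°  [△GHC]
3. ∠GJH = 90°  [△GJH]

∠GJH = 90°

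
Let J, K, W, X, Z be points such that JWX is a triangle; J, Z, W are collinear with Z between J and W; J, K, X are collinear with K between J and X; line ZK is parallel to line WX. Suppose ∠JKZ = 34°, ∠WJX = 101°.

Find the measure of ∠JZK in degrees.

1. ∠JXW = 34°  [ZK∥WX, corresponding at K]
2. ∠JWX = 45°  [△JWX]
3. ∠JZK = 45°  [ZK∥WX, corresponding at Z]

∠JZK = 45°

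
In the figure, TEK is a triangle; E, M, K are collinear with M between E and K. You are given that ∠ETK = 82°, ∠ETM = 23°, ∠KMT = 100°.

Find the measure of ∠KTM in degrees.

∠KTM = 59°

1. ∠EMT = 80°  [linear pair at M on EK]
2. ∠MET = 77°  [△TEM]
3. ∠KET = 77°  [M on ray EK]
4. ∠EKT = 21°  [△TEK]
5. ∠MKT = 21°  [M on ray KE]
6. ∠KTM = 59°  [△TMK]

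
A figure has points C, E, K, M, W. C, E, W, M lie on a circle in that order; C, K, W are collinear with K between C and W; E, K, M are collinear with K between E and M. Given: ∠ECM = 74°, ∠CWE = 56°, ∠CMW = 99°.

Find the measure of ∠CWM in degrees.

1. ∠CME = 56°  [same arc CE]
2. ∠CEM = 50°  [△CEM]
3. ∠CWM = 50°  [same arc CM]

∠CWM = 50°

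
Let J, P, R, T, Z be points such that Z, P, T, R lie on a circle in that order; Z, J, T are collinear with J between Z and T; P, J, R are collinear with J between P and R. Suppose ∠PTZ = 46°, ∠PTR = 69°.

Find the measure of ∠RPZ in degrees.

∠RPZ = 23°

1. ∠PRZ = 46°  [same arc ZP]
2. ∠PZR = 111°  [cyclic ZPTR, opposite ∠Z+∠T]
3. ∠RPZ = 23°  [△ZPR]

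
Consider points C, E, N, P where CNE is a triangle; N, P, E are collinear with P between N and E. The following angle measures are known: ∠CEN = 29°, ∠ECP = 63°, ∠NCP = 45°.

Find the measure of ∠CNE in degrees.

∠CNE = 43°

1. ∠CEP = 29°  [P on ray EN]
2. ∠CPE = 88°  [△CPE]
3. ∠CPN = 92°  [linear pair at P on NE]
4. ∠CNP = 43°  [△CNP]
5. ∠CNE = 43°  [P on ray NE]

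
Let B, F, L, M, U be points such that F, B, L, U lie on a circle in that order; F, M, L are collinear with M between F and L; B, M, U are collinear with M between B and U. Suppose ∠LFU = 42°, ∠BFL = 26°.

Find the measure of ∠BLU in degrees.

1. ∠LBU = 42°  [same arc LU]
2. ∠BUL = 26°  [same arc BL]
3. ∠BLU = 112°  [△BLU]

∠BLU = 112°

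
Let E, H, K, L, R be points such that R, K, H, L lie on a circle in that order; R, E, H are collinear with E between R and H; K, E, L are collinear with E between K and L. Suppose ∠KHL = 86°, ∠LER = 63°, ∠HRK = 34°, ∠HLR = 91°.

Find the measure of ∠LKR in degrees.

∠LKR = 29°

1. ∠HEK = 63°  [vertical angles at E]
2. ∠KER = 117°  [linear pair at E on RH]
3. ∠LKR = 29°  [△REK]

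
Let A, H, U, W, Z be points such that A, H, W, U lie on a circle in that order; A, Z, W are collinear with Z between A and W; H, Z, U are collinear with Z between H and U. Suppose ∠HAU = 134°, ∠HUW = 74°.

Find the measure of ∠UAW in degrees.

1. ∠HWU = 46°  [cyclic AHWU, opposite ∠A+∠W]
2. ∠UHW = 60°  [△HWU]
3. ∠UAW = 60°  [same arc WU]

∠UAW = 60°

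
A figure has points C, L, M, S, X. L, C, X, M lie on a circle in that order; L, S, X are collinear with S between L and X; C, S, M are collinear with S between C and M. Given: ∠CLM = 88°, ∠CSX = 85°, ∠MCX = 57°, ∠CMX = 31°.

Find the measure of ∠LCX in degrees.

1. ∠CXL = 38°  [△CSX]
2. ∠CLX = 31°  [same arc CX]
3. ∠LCX = 111°  [△LCX]

∠LCX = 111°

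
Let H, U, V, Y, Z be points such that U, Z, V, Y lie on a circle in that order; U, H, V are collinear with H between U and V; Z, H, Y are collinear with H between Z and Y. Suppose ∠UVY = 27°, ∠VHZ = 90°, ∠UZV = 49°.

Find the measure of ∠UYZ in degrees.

1. ∠UHY = 90°  [vertical angles at H]
2. ∠UYV = 131°  [cyclic UZVY, opposite ∠Z+∠Y]
3. ∠VUY = 22°  [△UVY]
4. ∠UYZ = 68°  [△UHY]

∠UYZ = 68°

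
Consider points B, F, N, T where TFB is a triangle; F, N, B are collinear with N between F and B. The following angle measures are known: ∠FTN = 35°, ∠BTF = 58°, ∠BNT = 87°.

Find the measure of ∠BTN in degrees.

1. ∠FNT = 93°  [linear pair at N on FB]
2. ∠NFT = 52°  [△TFN]
3. ∠BFT = 52°  [N on ray FB]
4. ∠FBT = 70°  [△TFB]
5. ∠NBT = 70°  [N on ray BF]
6. ∠BTN = 23°  [△TNB]

∠BTN = 23°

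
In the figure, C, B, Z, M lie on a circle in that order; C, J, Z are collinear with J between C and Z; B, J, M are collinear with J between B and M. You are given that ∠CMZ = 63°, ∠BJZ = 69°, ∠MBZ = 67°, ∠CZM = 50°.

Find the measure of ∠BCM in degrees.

∠BCM = 86°

1. ∠MCZ = 67°  [△CZM]
2. ∠CJM = 69°  [vertical angles at J]
3. ∠CBM = 50°  [same arc CM]
4. ∠BMC = 44°  [△CJM]
5. ∠BCM = 86°  [△CBM]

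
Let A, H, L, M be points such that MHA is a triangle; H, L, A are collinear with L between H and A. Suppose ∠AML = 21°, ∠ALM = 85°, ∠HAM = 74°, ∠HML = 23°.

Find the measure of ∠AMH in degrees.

∠AMH = 44°

1. ∠HLM = 95°  [linear pair at L on HA]
2. ∠LHM = 62°  [△MHL]
3. ∠AHM = 62°  [L on ray HA]
4. ∠AMH = 44°  [△MHA]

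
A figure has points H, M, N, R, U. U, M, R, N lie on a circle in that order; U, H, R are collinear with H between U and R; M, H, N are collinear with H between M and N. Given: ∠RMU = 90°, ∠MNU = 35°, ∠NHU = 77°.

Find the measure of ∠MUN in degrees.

1. ∠RNU = 90°  [cyclic UMRN, opposite ∠M+∠N]
2. ∠NUR = 68°  [△UHN]
3. ∠NRU = 22°  [△URN]
4. ∠NMU = 22°  [same arc UN]
5. ∠MUN = 123°  [△UMN]

∠MUN = 123°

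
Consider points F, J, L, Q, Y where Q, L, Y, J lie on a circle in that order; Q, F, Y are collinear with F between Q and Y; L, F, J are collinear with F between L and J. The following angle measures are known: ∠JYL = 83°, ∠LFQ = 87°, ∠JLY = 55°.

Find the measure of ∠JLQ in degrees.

∠JLQ = 51°

1. ∠LJY = 42°  [△LYJ]
2. ∠LQY = 42°  [same arc LY]
3. ∠JLQ = 51°  [△QFL]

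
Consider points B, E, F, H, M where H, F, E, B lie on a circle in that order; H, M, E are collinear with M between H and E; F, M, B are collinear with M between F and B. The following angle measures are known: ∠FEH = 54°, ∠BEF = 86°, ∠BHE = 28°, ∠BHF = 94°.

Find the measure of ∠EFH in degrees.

1. ∠BFE = 28°  [same arc EB]
2. ∠EBF = 66°  [△FEB]
3. ∠EHF = 66°  [same arc FE]
4. ∠EFH = 60°  [△HFE]

∠EFH = 60°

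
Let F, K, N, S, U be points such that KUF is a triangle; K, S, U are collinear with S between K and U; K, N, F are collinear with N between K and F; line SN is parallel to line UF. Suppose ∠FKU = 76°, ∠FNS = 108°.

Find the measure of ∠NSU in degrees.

1. ∠NKS = 76°  [S on KU, N on KF]
2. ∠KNS = 72°  [linear pair at N on KF]
3. ∠KSN = 32°  [△KSN]
4. ∠NSU = 148°  [linear pair at S on KU]

∠NSU = 148°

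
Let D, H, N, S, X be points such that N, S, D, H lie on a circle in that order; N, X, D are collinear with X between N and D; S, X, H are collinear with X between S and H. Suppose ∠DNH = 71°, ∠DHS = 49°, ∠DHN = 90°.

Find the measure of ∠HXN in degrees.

∠HXN = 68°

1. ∠HDN = 19°  [△NDH]
2. ∠DXH = 112°  [△DXH]
3. ∠HXN = 68°  [linear pair at X on ND]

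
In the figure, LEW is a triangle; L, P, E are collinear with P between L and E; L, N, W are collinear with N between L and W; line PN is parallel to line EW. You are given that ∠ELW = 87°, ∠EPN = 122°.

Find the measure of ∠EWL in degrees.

∠EWL = 35°

1. ∠NLP = 87°  [P on LE, N on LW]
2. ∠LPN = 58°  [linear pair at P on LE]
3. ∠LNP = 35°  [△LPN]
4. ∠EWL = 35°  [PN∥EW, corresponding at N]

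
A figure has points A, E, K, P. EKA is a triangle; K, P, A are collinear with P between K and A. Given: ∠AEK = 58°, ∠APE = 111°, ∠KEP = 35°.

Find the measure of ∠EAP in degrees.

∠EAP = 46°

1. ∠EPK = 69°  [linear pair at P on KA]
2. ∠EKP = 76°  [△EKP]
3. ∠AKE = 76°  [P on ray KA]
4. ∠EAK = 46°  [△EKA]
5. ∠EAP = 46°  [P on ray AK]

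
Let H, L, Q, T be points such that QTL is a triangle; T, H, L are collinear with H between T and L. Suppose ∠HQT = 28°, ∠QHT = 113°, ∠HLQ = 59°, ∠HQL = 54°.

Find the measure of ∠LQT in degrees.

∠LQT = 82°

1. ∠HTQ = 39°  [△QTH]
2. ∠QLT = 59°  [H on ray LT]
3. ∠LTQ = 39°  [H on ray TL]
4. ∠LQT = 82°  [△QTL]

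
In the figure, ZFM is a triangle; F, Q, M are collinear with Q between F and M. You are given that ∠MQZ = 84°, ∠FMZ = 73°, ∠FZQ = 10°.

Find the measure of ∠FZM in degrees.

1. ∠FQZ = 96°  [linear pair at Q on FM]
2. ∠QFZ = 74°  [△ZFQ]
3. ∠MFZ = 74°  [Q on ray FM]
4. ∠FZM = 33°  [△ZFM]

∠FZM = 33°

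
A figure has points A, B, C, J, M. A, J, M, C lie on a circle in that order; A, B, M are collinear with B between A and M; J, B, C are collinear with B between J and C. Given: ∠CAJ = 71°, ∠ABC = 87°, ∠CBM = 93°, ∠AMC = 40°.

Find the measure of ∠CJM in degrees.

1. ∠CMJ = 109°  [cyclic AJMC, opposite ∠A+∠M]
2. ∠JCM = 47°  [△MBC]
3. ∠CJM = 24°  [△JMC]

∠CJM = 24°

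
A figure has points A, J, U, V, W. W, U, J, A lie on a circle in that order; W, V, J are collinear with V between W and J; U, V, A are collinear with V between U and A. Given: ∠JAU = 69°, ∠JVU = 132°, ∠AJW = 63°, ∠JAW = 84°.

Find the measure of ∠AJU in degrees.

1. ∠AVW = 132°  [vertical angles at V]
2. ∠AUW = 63°  [same arc WA]
3. ∠AWJ = 33°  [△WJA]
4. ∠UAW = 15°  [△WVA]
5. ∠AWU = 102°  [△WUA]
6. ∠AJU = 78°  [cyclic WUJA, opposite ∠W+∠J]

∠AJU = 78°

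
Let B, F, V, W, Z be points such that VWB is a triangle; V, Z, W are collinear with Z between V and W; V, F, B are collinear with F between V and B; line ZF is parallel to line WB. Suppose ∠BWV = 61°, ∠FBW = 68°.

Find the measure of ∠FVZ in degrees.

∠FVZ = 51°

1. ∠VBW = 68°  [F on ray BV]
2. ∠BVW = 51°  [△VWB]
3. ∠FVZ = 51°  [Z on VW, F on VB]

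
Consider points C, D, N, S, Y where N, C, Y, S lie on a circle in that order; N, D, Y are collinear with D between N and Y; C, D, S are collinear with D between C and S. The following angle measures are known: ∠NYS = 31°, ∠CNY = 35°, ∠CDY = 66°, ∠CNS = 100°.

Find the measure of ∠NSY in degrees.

∠NSY = 84°

1. ∠NCS = 31°  [same arc NS]
2. ∠NDS = 66°  [vertical angles at D]
3. ∠CSN = 49°  [△NCS]
4. ∠SNY = 65°  [△NDS]
5. ∠NSY = 84°  [△NYS]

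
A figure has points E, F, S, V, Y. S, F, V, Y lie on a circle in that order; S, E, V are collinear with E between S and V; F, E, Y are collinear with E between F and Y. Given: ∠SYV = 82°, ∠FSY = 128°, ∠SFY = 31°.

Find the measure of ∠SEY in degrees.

∠SEY = 92°

1. ∠FYS = 21°  [△SFY]
2. ∠SVY = 31°  [same arc SY]
3. ∠VSY = 67°  [△SVY]
4. ∠SEY = 92°  [△SEY]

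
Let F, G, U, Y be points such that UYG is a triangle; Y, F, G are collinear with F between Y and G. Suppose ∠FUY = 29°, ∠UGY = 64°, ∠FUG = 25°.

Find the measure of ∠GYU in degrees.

∠GYU = 62°

1. ∠FGU = 64°  [F on ray GY]
2. ∠GFU = 91°  [△UFG]
3. ∠UFY = 89°  [linear pair at F on YG]
4. ∠FYU = 62°  [△UYF]
5. ∠GYU = 62°  [F on ray YG]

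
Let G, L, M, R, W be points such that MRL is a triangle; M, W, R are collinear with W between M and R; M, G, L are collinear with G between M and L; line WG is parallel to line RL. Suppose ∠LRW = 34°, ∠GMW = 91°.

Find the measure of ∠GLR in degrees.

∠GLR = 55°

1. ∠LRM = 34°  [W on ray RM]
2. ∠LMR = 91°  [W on MR, G on ML]
3. ∠MLR = 55°  [△MRL]
4. ∠GLR = 55°  [G on ray LM]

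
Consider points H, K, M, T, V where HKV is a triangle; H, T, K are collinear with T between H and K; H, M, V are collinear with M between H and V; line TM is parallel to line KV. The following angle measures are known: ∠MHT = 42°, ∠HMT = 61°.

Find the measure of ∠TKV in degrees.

∠TKV = 77°

1. ∠HTM = 77°  [△HTM]
2. ∠KTM = 103°  [linear pair at T on HK]
3. ∠TKV = 77°  [TM∥KV, co-interior at K–T]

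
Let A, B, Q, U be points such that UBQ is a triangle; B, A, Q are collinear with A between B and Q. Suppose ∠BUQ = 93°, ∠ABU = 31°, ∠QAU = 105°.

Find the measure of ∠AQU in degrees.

∠AQU = 56°

1. ∠QBU = 31°  [A on ray BQ]
2. ∠BQU = 56°  [△UBQ]
3. ∠AQU = 56°  [A on ray QB]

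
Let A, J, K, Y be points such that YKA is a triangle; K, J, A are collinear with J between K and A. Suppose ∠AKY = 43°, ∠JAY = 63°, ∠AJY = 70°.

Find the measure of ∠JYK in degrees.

∠JYK = 27°

1. ∠JKY = 43°  [J on ray KA]
2. ∠KJY = 110°  [linear pair at J on KA]
3. ∠JYK = 27°  [△YKJ]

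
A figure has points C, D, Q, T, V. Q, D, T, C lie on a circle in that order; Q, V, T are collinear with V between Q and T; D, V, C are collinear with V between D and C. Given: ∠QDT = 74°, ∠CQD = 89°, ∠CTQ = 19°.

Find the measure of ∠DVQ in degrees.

∠DVQ = 127°

1. ∠QCT = 106°  [cyclic QDTC, opposite ∠D+∠C]
2. ∠CDQ = 19°  [same arc QC]
3. ∠CQT = 55°  [△QTC]
4. ∠DCQ = 72°  [△QDC]
5. ∠CDT = 55°  [same arc TC]
6. ∠DTQ = 72°  [same arc QD]
7. ∠DVT = 53°  [△DVT]
8. ∠DVQ = 127°  [linear pair at V on QT]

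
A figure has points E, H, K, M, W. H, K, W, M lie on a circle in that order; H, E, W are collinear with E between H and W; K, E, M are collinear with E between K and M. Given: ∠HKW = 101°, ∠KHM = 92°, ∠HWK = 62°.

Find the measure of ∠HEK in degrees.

∠HEK = 137°

1. ∠KHW = 17°  [△HKW]
2. ∠HMK = 62°  [same arc HK]
3. ∠HKM = 26°  [△HKM]
4. ∠HEK = 137°  [△HEK]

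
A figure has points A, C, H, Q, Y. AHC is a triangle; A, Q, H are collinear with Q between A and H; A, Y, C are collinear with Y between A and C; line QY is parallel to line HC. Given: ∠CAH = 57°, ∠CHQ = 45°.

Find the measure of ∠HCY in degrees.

1. ∠AHC = 45°  [Q on ray HA]
2. ∠ACH = 78°  [△AHC]
3. ∠HCY = 78°  [Y on ray CA]

∠HCY = 78°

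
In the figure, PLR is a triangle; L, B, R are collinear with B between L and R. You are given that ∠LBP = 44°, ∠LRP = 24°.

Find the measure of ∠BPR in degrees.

1. ∠PBR = 136°  [linear pair at B on LR]
2. ∠BRP = 24°  [B on ray RL]
3. ∠BPR = 20°  [△PBR]

∠BPR = 20°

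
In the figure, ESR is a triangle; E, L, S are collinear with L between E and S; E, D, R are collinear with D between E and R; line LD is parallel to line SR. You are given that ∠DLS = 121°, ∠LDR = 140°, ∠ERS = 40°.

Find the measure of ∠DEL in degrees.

∠DEL = 81°

1. ∠DLE = 59°  [linear pair at L on ES]
2. ∠EDL = 40°  [linear pair at D on ER]
3. ∠DEL = 81°  [△ELD]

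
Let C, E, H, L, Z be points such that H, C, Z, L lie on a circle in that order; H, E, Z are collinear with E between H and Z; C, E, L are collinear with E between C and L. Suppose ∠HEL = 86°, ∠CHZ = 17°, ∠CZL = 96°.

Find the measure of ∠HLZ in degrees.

1. ∠LEZ = 94°  [linear pair at E on HZ]
2. ∠CLZ = 17°  [same arc CZ]
3. ∠LCZ = 67°  [△CZL]
4. ∠HZL = 69°  [△ZEL]
5. ∠LHZ = 67°  [same arc ZL]
6. ∠HLZ = 44°  [△HZL]

∠HLZ = 44°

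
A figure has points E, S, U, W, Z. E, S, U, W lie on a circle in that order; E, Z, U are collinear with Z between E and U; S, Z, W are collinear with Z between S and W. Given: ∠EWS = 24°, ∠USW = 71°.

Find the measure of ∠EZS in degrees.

∠EZS = 95°

1. ∠EUS = 24°  [same arc ES]
2. ∠SZU = 85°  [△SZU]
3. ∠EZS = 95°  [linear pair at Z on EU]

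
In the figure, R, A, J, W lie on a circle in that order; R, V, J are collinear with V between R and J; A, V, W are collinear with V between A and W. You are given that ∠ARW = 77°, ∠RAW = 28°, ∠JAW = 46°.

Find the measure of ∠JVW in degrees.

∠JVW = 121°

1. ∠AJW = 103°  [cyclic RAJW, opposite ∠R+∠J]
2. ∠RJW = 28°  [same arc RW]
3. ∠AWJ = 31°  [△AJW]
4. ∠JVW = 121°  [△JVW]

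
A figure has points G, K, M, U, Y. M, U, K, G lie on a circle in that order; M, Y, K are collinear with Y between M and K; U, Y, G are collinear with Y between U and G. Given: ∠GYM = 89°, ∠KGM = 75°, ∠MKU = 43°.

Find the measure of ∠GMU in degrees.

1. ∠KYU = 89°  [vertical angles at Y]
2. ∠KUM = 105°  [cyclic MUKG, opposite ∠U+∠G]
3. ∠MGU = 43°  [same arc MU]
4. ∠KMU = 32°  [△MUK]
5. ∠MYU = 91°  [linear pair at Y on MK]
6. ∠GUM = 57°  [△MYU]
7. ∠GMU = 80°  [△MUG]

∠GMU = 80°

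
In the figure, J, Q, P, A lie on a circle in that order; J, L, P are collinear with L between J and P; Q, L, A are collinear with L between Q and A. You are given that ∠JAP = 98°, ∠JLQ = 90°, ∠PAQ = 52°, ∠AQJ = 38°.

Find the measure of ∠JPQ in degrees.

1. ∠JQP = 82°  [cyclic JQPA, opposite ∠Q+∠A]
2. ∠PJQ = 52°  [△JLQ]
3. ∠JPQ = 46°  [△JQP]

∠JPQ = 46°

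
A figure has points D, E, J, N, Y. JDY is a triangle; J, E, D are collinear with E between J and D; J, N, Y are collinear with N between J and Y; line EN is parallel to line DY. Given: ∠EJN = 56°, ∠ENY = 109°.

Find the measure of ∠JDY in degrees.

∠JDY = 53°

1. ∠ENJ = 71°  [linear pair at N on JY]
2. ∠JEN = 53°  [△JEN]
3. ∠JDY = 53°  [EN∥DY, corresponding at E]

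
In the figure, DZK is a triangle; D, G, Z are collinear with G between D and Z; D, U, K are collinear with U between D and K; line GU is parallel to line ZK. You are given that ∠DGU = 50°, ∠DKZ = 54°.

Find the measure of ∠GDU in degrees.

1. ∠DZK = 50°  [GU∥ZK, corresponding at G]
2. ∠KDZ = 76°  [△DZK]
3. ∠GDU = 76°  [G on DZ, U on DK]

∠GDU = 76°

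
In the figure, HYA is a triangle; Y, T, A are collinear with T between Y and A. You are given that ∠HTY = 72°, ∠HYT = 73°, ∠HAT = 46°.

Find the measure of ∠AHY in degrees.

∠AHY = 61°

1. ∠AYH = 73°  [T on ray YA]
2. ∠HAY = 46°  [T on ray AY]
3. ∠AHY = 61°  [△HYA]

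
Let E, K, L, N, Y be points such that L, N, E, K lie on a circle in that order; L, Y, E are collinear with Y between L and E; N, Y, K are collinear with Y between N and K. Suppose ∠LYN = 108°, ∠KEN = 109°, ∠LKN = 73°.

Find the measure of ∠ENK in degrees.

∠ENK = 35°

1. ∠EYN = 72°  [linear pair at Y on LE]
2. ∠LEN = 73°  [same arc LN]
3. ∠ENK = 35°  [△NYE]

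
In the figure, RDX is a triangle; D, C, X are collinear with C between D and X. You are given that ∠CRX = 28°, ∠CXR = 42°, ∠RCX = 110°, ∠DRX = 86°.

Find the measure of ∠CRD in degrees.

∠CRD = 58°

1. ∠DXR = 42°  [C on ray XD]
2. ∠DCR = 70°  [linear pair at C on DX]
3. ∠RDX = 52°  [△RDX]
4. ∠CDR = 52°  [C on ray DX]
5. ∠CRD = 58°  [△RDC]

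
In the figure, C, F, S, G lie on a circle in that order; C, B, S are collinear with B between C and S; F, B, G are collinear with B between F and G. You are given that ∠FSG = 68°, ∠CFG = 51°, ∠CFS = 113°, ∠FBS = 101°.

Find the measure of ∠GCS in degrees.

∠GCS = 62°

1. ∠CSG = 51°  [same arc CG]
2. ∠CGS = 67°  [cyclic CFSG, opposite ∠F+∠G]
3. ∠GCS = 62°  [△CSG]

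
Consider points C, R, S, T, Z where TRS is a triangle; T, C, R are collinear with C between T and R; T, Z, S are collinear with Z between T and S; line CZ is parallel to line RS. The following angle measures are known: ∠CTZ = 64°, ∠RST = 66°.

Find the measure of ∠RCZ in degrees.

1. ∠RTS = 64°  [C on TR, Z on TS]
2. ∠SRT = 50°  [△TRS]
3. ∠TCZ = 50°  [CZ∥RS, corresponding at C]
4. ∠RCZ = 130°  [linear pair at C on TR]

∠RCZ = 130°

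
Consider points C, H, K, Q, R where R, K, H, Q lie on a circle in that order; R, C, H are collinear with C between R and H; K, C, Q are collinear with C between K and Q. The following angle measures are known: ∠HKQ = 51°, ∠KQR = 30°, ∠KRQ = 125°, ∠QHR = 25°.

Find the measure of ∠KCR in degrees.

∠KCR = 81°

1. ∠KHR = 30°  [same arc RK]
2. ∠HCK = 99°  [△KCH]
3. ∠KCR = 81°  [linear pair at C on RH]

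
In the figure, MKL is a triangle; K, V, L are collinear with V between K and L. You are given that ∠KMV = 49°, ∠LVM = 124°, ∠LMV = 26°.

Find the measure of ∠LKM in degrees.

1. ∠KVM = 56°  [linear pair at V on KL]
2. ∠MKV = 75°  [△MKV]
3. ∠LKM = 75°  [V on ray KL]

∠LKM = 75°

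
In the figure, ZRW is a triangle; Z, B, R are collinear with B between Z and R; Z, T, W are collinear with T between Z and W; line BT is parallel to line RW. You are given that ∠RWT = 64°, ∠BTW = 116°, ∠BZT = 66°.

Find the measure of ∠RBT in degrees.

1. ∠BTZ = 64°  [linear pair at T on ZW]
2. ∠TBZ = 50°  [△ZBT]
3. ∠RBT = 130°  [linear pair at B on ZR]

∠RBT = 130°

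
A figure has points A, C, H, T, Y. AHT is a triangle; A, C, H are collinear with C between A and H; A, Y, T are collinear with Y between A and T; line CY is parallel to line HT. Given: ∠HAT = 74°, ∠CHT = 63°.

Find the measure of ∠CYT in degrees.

∠CYT = 137°

1. ∠AHT = 63°  [C on ray HA]
2. ∠ATH = 43°  [△AHT]
3. ∠AYC = 43°  [CY∥HT, corresponding at Y]
4. ∠CYT = 137°  [linear pair at Y on AT]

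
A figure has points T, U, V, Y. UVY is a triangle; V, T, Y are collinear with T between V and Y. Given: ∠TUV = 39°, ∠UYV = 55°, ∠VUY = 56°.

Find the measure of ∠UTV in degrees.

1. ∠UVY = 69°  [△UVY]
2. ∠TVU = 69°  [T on ray VY]
3. ∠UTV = 72°  [△UVT]

∠UTV = 72°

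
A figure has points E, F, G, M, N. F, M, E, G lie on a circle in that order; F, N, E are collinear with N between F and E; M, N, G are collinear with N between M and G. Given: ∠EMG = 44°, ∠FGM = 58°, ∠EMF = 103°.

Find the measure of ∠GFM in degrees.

1. ∠EFG = 44°  [same arc EG]
2. ∠EGF = 77°  [cyclic FMEG, opposite ∠M+∠G]
3. ∠FEG = 59°  [△FEG]
4. ∠FMG = 59°  [same arc FG]
5. ∠GFM = 63°  [△FMG]

∠GFM = 63°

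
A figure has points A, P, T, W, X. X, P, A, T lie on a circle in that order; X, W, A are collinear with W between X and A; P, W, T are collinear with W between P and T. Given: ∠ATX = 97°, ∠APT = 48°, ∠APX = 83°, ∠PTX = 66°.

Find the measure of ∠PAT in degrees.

∠PAT = 101°

1. ∠AXT = 48°  [same arc AT]
2. ∠TWX = 66°  [△XWT]
3. ∠TAX = 35°  [△XAT]
4. ∠AWT = 114°  [linear pair at W on XA]
5. ∠ATP = 31°  [△AWT]
6. ∠PAT = 101°  [△PAT]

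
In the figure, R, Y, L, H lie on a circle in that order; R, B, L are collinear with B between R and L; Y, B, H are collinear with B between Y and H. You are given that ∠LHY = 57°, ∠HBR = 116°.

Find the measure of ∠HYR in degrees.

∠HYR = 59°

1. ∠LRY = 57°  [same arc YL]
2. ∠LBY = 116°  [vertical angles at B]
3. ∠RBY = 64°  [linear pair at B on RL]
4. ∠HYR = 59°  [△RBY]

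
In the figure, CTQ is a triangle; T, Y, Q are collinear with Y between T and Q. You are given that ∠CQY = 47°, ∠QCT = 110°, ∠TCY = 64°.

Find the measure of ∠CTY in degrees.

∠CTY = 23°

1. ∠CQT = 47°  [Y on ray QT]
2. ∠CTQ = 23°  [△CTQ]
3. ∠CTY = 23°  [Y on ray TQ]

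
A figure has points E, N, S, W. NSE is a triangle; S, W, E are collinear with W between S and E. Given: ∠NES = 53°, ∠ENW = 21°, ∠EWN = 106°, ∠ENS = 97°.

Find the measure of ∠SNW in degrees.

1. ∠ESN = 30°  [△NSE]
2. ∠NWS = 74°  [linear pair at W on SE]
3. ∠NSW = 30°  [W on ray SE]
4. ∠SNW = 76°  [△NSW]

∠SNW = 76°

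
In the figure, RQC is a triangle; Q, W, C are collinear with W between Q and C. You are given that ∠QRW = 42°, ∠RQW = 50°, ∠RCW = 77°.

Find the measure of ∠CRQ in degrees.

1. ∠CQR = 50°  [W on ray QC]
2. ∠QCR = 77°  [W on ray CQ]
3. ∠CRQ = 53°  [△RQC]

∠CRQ = 53°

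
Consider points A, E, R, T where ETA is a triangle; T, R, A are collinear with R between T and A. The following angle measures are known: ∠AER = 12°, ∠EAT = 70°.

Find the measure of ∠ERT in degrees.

∠ERT = 82°

1. ∠EAR = 70°  [R on ray AT]
2. ∠ARE = 98°  [△ERA]
3. ∠ERT = 82°  [linear pair at R on TA]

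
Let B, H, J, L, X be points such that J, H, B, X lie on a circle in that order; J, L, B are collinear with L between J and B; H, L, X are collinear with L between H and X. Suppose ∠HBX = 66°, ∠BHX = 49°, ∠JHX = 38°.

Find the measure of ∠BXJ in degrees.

1. ∠BJX = 49°  [same arc BX]
2. ∠JBX = 38°  [same arc JX]
3. ∠BXJ = 93°  [△JBX]

∠BXJ = 93°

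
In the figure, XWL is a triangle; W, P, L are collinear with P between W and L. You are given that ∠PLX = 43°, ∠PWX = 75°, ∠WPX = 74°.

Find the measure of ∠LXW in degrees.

∠LXW = 62°

1. ∠WLX = 43°  [P on ray LW]
2. ∠LWX = 75°  [P on ray WL]
3. ∠LXW = 62°  [△XWL]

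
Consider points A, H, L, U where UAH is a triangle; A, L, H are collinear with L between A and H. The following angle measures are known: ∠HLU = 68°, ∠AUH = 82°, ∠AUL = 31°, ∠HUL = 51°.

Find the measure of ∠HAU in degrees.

1. ∠ALU = 112°  [linear pair at L on AH]
2. ∠LAU = 37°  [△UAL]
3. ∠HAU = 37°  [L on ray AH]

∠HAU = 37°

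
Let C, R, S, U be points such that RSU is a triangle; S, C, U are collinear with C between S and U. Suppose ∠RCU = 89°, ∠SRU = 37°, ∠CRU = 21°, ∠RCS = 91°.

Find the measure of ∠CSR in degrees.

∠CSR = 73°

1. ∠CUR = 70°  [△RCU]
2. ∠RUS = 70°  [C on ray US]
3. ∠RSU = 73°  [△RSU]
4. ∠CSR = 73°  [C on ray SU]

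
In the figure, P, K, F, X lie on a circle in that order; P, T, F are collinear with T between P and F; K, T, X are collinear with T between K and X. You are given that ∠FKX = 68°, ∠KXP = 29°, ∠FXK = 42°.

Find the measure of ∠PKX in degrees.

∠PKX = 41°

1. ∠KFX = 70°  [△KFX]
2. ∠KPX = 110°  [cyclic PKFX, opposite ∠P+∠F]
3. ∠PKX = 41°  [△PKX]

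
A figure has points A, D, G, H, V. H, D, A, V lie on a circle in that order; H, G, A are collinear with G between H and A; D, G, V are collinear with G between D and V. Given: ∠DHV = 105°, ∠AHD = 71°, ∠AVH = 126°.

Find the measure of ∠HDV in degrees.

∠HDV = 20°

1. ∠ADH = 54°  [cyclic HDAV, opposite ∠D+∠V]
2. ∠DAH = 55°  [△HDA]
3. ∠DVH = 55°  [same arc HD]
4. ∠HDV = 20°  [△HDV]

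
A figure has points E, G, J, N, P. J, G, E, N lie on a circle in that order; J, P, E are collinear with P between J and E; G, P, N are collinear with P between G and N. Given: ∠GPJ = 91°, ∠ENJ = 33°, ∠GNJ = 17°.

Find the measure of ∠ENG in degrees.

1. ∠EGJ = 147°  [cyclic JGEN, opposite ∠G+∠N]
2. ∠GEJ = 17°  [same arc JG]
3. ∠EJG = 16°  [△JGE]
4. ∠ENG = 16°  [same arc GE]

∠ENG = 16°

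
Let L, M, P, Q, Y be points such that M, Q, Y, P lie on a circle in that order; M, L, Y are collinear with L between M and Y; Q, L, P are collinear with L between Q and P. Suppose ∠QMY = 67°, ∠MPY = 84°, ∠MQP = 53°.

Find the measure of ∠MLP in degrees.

1. ∠QPY = 67°  [same arc QY]
2. ∠MYP = 53°  [same arc MP]
3. ∠PLY = 60°  [△YLP]
4. ∠MLP = 120°  [linear pair at L on MY]

∠MLP = 120°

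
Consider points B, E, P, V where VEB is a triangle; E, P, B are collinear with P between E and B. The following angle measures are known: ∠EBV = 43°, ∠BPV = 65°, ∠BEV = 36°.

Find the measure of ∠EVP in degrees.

∠EVP = 29°

1. ∠EPV = 115°  [linear pair at P on EB]
2. ∠PEV = 36°  [P on ray EB]
3. ∠EVP = 29°  [△VEP]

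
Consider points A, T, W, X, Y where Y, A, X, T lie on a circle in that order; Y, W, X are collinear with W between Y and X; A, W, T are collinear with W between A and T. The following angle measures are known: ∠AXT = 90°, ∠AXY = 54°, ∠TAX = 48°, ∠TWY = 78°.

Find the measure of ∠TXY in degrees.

1. ∠ATX = 42°  [△AXT]
2. ∠TWX = 102°  [linear pair at W on YX]
3. ∠TXY = 36°  [△XWT]

∠TXY = 36°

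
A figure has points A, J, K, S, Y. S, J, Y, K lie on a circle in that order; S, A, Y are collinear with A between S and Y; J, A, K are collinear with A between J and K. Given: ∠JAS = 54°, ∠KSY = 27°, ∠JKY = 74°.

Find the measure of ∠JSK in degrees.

1. ∠KJY = 27°  [same arc YK]
2. ∠JYK = 79°  [△JYK]
3. ∠JSK = 101°  [cyclic SJYK, opposite ∠S+∠Y]

∠JSK = 101°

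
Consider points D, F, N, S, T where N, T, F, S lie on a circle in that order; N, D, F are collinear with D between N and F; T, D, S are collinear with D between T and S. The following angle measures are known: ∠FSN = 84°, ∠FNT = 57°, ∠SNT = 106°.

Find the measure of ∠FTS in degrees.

1. ∠FST = 57°  [same arc TF]
2. ∠SFT = 74°  [cyclic NTFS, opposite ∠N+∠F]
3. ∠FTS = 49°  [△TFS]

∠FTS = 49°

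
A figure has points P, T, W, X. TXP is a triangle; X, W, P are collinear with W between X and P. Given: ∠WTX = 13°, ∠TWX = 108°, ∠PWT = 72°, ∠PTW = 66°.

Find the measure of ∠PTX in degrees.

∠PTX = 79°

1. ∠TXW = 59°  [△TXW]
2. ∠TPW = 42°  [△TWP]
3. ∠PXT = 59°  [W on ray XP]
4. ∠TPX = 42°  [W on ray PX]
5. ∠PTX = 79°  [△TXP]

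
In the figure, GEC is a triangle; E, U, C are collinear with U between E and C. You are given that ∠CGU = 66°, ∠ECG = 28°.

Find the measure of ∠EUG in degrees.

1. ∠GCU = 28°  [U on ray CE]
2. ∠CUG = 86°  [△GUC]
3. ∠EUG = 94°  [linear pair at U on EC]

∠EUG = 94°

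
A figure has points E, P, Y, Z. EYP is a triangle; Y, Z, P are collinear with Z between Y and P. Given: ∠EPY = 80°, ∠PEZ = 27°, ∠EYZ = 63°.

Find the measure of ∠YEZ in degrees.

∠YEZ = 10°

1. ∠EPZ = 80°  [Z on ray PY]
2. ∠EZP = 73°  [△EZP]
3. ∠EZY = 107°  [linear pair at Z on YP]
4. ∠YEZ = 10°  [△EYZ]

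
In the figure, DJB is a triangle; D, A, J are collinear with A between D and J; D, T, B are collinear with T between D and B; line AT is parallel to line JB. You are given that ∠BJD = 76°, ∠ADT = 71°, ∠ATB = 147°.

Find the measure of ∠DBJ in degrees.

∠DBJ = 33°

1. ∠DAT = 76°  [AT∥JB, corresponding at A]
2. ∠ATD = 33°  [△DAT]
3. ∠DBJ = 33°  [AT∥JB, corresponding at T]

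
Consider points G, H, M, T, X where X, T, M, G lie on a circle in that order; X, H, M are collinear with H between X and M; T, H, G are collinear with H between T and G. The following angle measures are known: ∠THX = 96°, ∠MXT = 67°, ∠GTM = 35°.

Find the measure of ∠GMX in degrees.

1. ∠GHM = 96°  [vertical angles at H]
2. ∠MGT = 67°  [same arc TM]
3. ∠GMX = 17°  [△MHG]

∠GMX = 17°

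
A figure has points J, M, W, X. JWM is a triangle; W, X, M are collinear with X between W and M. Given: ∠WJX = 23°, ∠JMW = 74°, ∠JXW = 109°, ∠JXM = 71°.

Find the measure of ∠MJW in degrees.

1. ∠JWX = 48°  [△JWX]
2. ∠JWM = 48°  [X on ray WM]
3. ∠MJW = 58°  [△JWM]

∠MJW = 58°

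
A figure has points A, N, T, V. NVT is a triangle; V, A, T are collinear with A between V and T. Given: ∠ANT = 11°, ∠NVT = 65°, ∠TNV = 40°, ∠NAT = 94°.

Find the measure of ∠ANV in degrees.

1. ∠AVN = 65°  [A on ray VT]
2. ∠NAV = 86°  [linear pair at A on VT]
3. ∠ANV = 29°  [△NVA]

∠ANV = 29°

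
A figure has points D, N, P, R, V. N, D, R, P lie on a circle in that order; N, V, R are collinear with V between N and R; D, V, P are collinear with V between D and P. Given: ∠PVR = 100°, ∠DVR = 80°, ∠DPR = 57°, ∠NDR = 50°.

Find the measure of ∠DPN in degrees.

∠DPN = 73°

1. ∠DNR = 57°  [same arc DR]
2. ∠DRN = 73°  [△NDR]
3. ∠DPN = 73°  [same arc ND]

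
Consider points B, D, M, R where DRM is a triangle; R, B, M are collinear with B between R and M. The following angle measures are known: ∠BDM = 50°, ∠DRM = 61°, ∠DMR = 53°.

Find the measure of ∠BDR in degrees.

1. ∠BRD = 61°  [B on ray RM]
2. ∠BMD = 53°  [B on ray MR]
3. ∠DBM = 77°  [△DBM]
4. ∠DBR = 103°  [linear pair at B on RM]
5. ∠BDR = 16°  [△DRB]

∠BDR = 16°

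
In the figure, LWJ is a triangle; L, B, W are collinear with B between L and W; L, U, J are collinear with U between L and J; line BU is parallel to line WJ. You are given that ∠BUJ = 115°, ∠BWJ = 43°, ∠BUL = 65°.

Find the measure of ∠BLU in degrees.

∠BLU = 72°

1. ∠JWL = 43°  [B on ray WL]
2. ∠LJW = 65°  [BU∥WJ, corresponding at U]
3. ∠JLW = 72°  [△LWJ]
4. ∠BLU = 72°  [B on LW, U on LJ]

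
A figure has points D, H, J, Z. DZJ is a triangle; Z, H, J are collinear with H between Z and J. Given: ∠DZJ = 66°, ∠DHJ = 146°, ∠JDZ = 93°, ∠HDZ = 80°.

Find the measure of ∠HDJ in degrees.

1. ∠DJZ = 21°  [△DZJ]
2. ∠DJH = 21°  [H on ray JZ]
3. ∠HDJ = 13°  [△DHJ]

∠HDJ = 13°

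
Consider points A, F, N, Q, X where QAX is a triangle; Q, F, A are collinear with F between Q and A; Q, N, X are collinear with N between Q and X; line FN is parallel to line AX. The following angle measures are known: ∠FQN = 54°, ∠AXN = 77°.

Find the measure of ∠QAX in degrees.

∠QAX = 49°

1. ∠AQX = 54°  [F on QA, N on QX]
2. ∠AXQ = 77°  [N on ray XQ]
3. ∠QAX = 49°  [△QAX]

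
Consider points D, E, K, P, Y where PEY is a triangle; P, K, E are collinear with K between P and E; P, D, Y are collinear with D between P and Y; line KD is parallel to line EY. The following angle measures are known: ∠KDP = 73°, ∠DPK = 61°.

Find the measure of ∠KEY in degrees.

∠KEY = 46°

1. ∠DKP = 46°  [△PKD]
2. ∠DKE = 134°  [linear pair at K on PE]
3. ∠KEY = 46°  [KD∥EY, co-interior at E–K]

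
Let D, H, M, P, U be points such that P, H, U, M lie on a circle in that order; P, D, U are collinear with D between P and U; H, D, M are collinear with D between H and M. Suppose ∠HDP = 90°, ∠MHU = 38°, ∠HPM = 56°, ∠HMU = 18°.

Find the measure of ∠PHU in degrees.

∠PHU = 110°

1. ∠HDU = 90°  [linear pair at D on PU]
2. ∠HUP = 52°  [△HDU]
3. ∠HPU = 18°  [same arc HU]
4. ∠PHU = 110°  [△PHU]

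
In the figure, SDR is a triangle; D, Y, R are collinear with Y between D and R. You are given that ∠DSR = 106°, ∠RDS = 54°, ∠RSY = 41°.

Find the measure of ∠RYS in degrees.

1. ∠DRS = 20°  [△SDR]
2. ∠SRY = 20°  [Y on ray RD]
3. ∠RYS = 119°  [△SYR]

∠RYS = 119°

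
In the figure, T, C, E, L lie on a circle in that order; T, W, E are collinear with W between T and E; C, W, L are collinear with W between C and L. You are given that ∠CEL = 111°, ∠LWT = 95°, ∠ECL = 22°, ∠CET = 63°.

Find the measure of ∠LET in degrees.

∠LET = 48°

1. ∠CLE = 47°  [△CEL]
2. ∠EWL = 85°  [linear pair at W on TE]
3. ∠LET = 48°  [△EWL]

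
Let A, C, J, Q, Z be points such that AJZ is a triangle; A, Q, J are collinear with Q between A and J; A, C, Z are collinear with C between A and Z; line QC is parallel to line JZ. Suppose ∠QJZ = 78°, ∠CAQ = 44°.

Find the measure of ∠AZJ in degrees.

1. ∠AJZ = 78°  [Q on ray JA]
2. ∠JAZ = 44°  [Q on AJ, C on AZ]
3. ∠AZJ = 58°  [△AJZ]

∠AZJ = 58°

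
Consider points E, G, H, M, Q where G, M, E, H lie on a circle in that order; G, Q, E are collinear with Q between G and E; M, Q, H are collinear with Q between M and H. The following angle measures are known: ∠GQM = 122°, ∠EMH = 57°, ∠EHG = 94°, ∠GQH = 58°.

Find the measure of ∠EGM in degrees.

1. ∠EQM = 58°  [linear pair at Q on GE]
2. ∠GEM = 65°  [△MQE]
3. ∠EMG = 86°  [cyclic GMEH, opposite ∠M+∠H]
4. ∠EGM = 29°  [△GME]

∠EGM = 29°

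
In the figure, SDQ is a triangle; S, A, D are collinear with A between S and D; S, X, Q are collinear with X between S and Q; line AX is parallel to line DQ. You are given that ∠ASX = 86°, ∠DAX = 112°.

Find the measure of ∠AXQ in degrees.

∠AXQ = 154°

1. ∠SAX = 68°  [linear pair at A on SD]
2. ∠AXS = 26°  [△SAX]
3. ∠AXQ = 154°  [linear pair at X on SQ]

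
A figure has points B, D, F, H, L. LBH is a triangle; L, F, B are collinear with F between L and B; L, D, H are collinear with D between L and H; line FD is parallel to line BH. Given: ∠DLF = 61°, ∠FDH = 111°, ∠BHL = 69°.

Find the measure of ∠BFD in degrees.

∠BFD = 130°

1. ∠FDL = 69°  [linear pair at D on LH]
2. ∠DFL = 50°  [△LFD]
3. ∠BFD = 130°  [linear pair at F on LB]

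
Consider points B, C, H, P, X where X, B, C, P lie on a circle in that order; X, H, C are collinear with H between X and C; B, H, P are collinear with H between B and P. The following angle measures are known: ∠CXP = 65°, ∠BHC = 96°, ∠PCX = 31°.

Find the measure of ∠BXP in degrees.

∠BXP = 130°

1. ∠PHX = 96°  [vertical angles at H]
2. ∠PBX = 31°  [same arc XP]
3. ∠BPX = 19°  [△XHP]
4. ∠BXP = 130°  [△XBP]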